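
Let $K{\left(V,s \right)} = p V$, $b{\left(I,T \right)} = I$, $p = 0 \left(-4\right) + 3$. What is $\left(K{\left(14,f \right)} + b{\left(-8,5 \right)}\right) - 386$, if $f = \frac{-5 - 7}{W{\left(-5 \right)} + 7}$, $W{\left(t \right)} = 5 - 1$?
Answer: $-352$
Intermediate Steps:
$W{\left(t \right)} = 4$ ($W{\left(t \right)} = 5 - 1 = 4$)
$p = 3$ ($p = 0 + 3 = 3$)
$f = - \frac{12}{11}$ ($f = \frac{-5 - 7}{4 + 7} = - \frac{12}{11} \approx -1.0909$)
$K{\left(V,s \right)} = 3 V$
$\left(K{\left(14,f \right)} + b{\left(-8,5 \right)}\right) - 386 = \left(3 \cdot 14 - 8\right) - 386 = \left(42 - 8\right) - 386 = 34 - 386 = -352$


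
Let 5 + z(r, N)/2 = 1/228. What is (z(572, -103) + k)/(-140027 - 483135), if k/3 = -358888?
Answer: 122740835/71040468 ≈ 1.7278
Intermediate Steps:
k = -1076664 (k = 3*(-358888) = -1076664)
z(r, N) = -1139/114 (z(r, N) = -10 + 2/228 = -10 + 2*(1/228) = -10 + 1/114 = -1139/114)
(z(572, -103) + k)/(-140027 - 483135) = (-1139/114 - 1076664)/(-140027 - 483135) = -122740835/114/(-623162) = -122740835/114*(-1/623162) = 122740835/71040468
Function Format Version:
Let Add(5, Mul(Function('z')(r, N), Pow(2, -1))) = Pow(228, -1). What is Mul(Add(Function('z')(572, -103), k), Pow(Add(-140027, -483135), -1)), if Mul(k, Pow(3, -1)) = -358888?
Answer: Rational(122740835, 71040468) ≈ 1.7278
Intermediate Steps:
k = -1076664 (k = Mul(3, -358888) = -1076664)
Function('z')(r, N) = Rational(-1139, 114) (Function('z')(r, N) = Add(-10, Mul(2, Pow(228, -1))) = Add(-10, Mul(2, Rational(1, 228))) = Add(-10, Rational(1, 114)) = Rational(-1139, 114))
Mul(Add(Function('z')(572, -103), k), Pow(Add(-140027, -483135), -1)) = Mul(Add(Rational(-1139, 114), -1076664), Pow(Add(-140027, -483135), -1)) = Mul(Rational(-122740835, 114), Pow(-623162, -1)) = Mul(Rational(-122740835, 114), Rational(-1, 623162)) = Rational(122740835, 71040468)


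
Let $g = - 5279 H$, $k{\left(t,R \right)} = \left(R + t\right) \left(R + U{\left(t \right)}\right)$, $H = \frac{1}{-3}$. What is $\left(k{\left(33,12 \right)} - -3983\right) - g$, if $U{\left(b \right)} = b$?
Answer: $\frac{12745}{3} \approx 4248.3$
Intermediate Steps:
$H = - \frac{1}{3} \approx -0.33333$
$k{\left(t,R \right)} = \left(R + t\right)^{2}$ ($k{\left(t,R \right)} = \left(R + t\right) \left(R + t\right) = \left(R + t\right)^{2}$)
$g = \frac{5279}{3}$ ($g = \left(-5279\right) \left(- \frac{1}{3}\right) = \frac{5279}{3} \approx 1759.7$)
$\left(k{\left(33,12 \right)} - -3983\right) - g = \left(\left(12^{2} + 33^{2} + 2 \cdot 12 \cdot 33\right) - -3983\right) - \frac{5279}{3} = \left(\left(144 + 1089 + 792\right) + 3983\right) - \frac{5279}{3} = \left(2025 + 3983\right) - \frac{5279}{3} = 6008 - \frac{5279}{3} = \frac{12745}{3}$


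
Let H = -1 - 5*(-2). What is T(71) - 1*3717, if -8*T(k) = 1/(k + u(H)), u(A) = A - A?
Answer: -2111257/568 ≈ -3717.0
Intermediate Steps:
H = 9 (H = -1 + 10 = 9)
u(A) = 0
T(k) = -1/(8*k) (T(k) = -1/(8*(k + 0)) = -1/(8*k))
T(71) - 1*3717 = -⅛/71 - 1*3717 = -⅛*1/71 - 3717 = -1/568 - 3717 = -2111257/568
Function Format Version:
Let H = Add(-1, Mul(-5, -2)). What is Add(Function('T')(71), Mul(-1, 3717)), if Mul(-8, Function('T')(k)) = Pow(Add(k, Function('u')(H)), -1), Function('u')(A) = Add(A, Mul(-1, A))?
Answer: Rational(-2111257, 568) ≈ -3717.0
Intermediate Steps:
H = 9 (H = Add(-1, 10) = 9)
Function('u')(A) = 0
Function('T')(k) = Mul(Rational(-1, 8), Pow(k, -1)) (Function('T')(k) = Mul(Rational(-1, 8), Pow(Add(k, 0), -1)) = Mul(Rational(-1, 8), Pow(k, -1)))
Add(Function('T')(71), Mul(-1, 3717)) = Add(Mul(Rational(-1, 8), Pow(71, -1)), Mul(-1, 3717)) = Add(Mul(Rational(-1, 8), Rational(1, 71)), -3717) = Add(Rational(-1, 568), -3717) = Rational(-2111257, 568)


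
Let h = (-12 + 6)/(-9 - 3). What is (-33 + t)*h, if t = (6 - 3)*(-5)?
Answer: -24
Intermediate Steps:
t = -15 (t = 3*(-5) = -15)
h = 1/2 (h = -6/(-12) = -6*(-1/12) = 1/2 ≈ 0.50000)
(-33 + t)*h = (-33 - 15)*(1/2) = -48*1/2 = -24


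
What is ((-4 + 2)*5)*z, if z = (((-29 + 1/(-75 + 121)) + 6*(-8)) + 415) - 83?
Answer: -58655/23 ≈ -2550.2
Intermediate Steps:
z = 11731/46 (z = (((-29 + 1/46) - 48) + 415) - 83 = ((-1333/46 - 48) + 415) - 83 = (-3541/46 + 415) - 83 = 15549/46 - 83 = 11731/46 ≈ 255.02)
((-4 + 2)*5)*z = ((-4 + 2)*5)*(11731/46) = -2*5*(11731/46) = -10*11731/46 = -58655/23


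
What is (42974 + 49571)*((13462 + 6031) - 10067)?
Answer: 872329170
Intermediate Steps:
(42974 + 49571)*((13462 + 6031) - 10067) = 92545*(19493 - 10067) = 92545*9426 = 872329170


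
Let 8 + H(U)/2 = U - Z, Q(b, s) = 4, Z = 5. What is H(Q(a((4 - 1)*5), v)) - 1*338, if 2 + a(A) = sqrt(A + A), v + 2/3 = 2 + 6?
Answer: -356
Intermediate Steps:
v = 22/3 (v = -2/3 + (2 + 6) = -2/3 + 8 = 22/3 ≈ 7.3333)
a(A) = -2 + sqrt(2)*sqrt(A) (a(A) = -2 + sqrt(A + A) = -2 + sqrt(2*A) = -2 + sqrt(2)*sqrt(A))
H(U) = -26 + 2*U (H(U) = -16 + 2*(U - 1*5) = -16 + 2*(U - 5) = -16 + 2*(-5 + U) = -16 + (-10 + 2*U) = -26 + 2*U)
H(Q(a((4 - 1)*5), v)) - 1*338 = (-26 + 2*4) - 1*338 = (-26 + 8) - 338 = -18 - 338 = -356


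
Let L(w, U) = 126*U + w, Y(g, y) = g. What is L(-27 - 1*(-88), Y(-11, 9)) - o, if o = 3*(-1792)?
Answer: 4051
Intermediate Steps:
o = -5376
L(w, U) = w + 126*U
L(-27 - 1*(-88), Y(-11, 9)) - o = ((-27 - 1*(-88)) + 126*(-11)) - 1*(-5376) = ((-27 + 88) - 1386) + 5376 = (61 - 1386) + 5376 = -1325 + 5376 = 4051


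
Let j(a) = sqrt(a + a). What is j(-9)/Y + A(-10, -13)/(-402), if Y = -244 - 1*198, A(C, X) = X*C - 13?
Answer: -39/134 - 3*I*sqrt(2)/442 ≈ -0.29104 - 0.0095987*I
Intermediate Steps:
j(a) = sqrt(2)*sqrt(a) (j(a) = sqrt(2*a) = sqrt(2)*sqrt(a))
A(C, X) = -13 + C*X (A(C, X) = C*X - 13 = -13 + C*X)
Y = -442 (Y = -244 - 198 = -442)
j(-9)/Y + A(-10, -13)/(-402) = (sqrt(2)*sqrt(-9))/(-442) + (-13 - 10*(-13))/(-402) = (sqrt(2)*(3*I))*(-1/442) + (-13 + 130)*(-1/402) = (3*I*sqrt(2))*(-1/442) + 117*(-1/402) = -3*I*sqrt(2)/442 - 39/134 = -39/134 - 3*I*sqrt(2)/442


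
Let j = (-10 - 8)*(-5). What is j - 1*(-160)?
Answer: 250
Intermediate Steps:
j = 90 (j = -18*(-5) = 90)
j - 1*(-160) = 90 - 1*(-160) = 90 + 160 = 250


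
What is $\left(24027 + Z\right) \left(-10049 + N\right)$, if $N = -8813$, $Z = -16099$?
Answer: $-149537936$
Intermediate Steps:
$\left(24027 + Z\right) \left(-10049 + N\right) = \left(24027 - 16099\right) \left(-10049 - 8813\right) = 7928 \left(-18862\right) = -149537936$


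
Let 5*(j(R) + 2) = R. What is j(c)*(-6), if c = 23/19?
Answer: 1002/95 ≈ 10.547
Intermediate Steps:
c = 23/19 (c = 23*(1/19) = 23/19 ≈ 1.2105)
j(R) = -2 + R/5
j(c)*(-6) = (-2 + (1/5)*(23/19))*(-6) = (-2 + 23/95)*(-6) = -167/95*(-6) = 1002/95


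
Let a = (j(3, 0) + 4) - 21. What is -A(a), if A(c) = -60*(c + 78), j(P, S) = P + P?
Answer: 4020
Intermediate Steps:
j(P, S) = 2*P
a = -11 (a = (2*3 + 4) - 21 = (6 + 4) - 21 = 10 - 21 = -11)
A(c) = -4680 - 60*c (A(c) = -60*(78 + c) = -4680 - 60*c)
-A(a) = -(-4680 - 60*(-11)) = -(-4680 + 660) = -1*(-4020) = 4020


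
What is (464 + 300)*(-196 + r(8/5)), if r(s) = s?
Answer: -742608/5 ≈ -1.4852e+5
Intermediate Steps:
(464 + 300)*(-196 + r(8/5)) = (464 + 300)*(-196 + 8/5) = 764*(-196 + 8*(1/5)) = 764*(-196 + 8/5) = 764*(-972/5) = -742608/5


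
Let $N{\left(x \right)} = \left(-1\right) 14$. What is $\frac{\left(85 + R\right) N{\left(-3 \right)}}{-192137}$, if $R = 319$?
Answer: $\frac{5656}{192137} \approx 0.029437$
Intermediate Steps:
$N{\left(x \right)} = -14$
$\frac{\left(85 + R\right) N{\left(-3 \right)}}{-192137} = \frac{\left(85 + 319\right) \left(-14\right)}{-192137} = 404 \left(-14\right) \left(- \frac{1}{192137}\right) = \left(-5656\right) \left(- \frac{1}{192137}\right) = \frac{5656}{192137}$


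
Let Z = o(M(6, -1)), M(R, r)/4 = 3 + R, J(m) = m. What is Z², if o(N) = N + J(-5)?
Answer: 961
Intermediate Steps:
M(R, r) = 12 + 4*R (M(R, r) = 4*(3 + R) = 12 + 4*R)
o(N) = -5 + N (o(N) = N - 5 = -5 + N)
Z = 31 (Z = -5 + (12 + 4*6) = -5 + (12 + 24) = -5 + 36 = 31)
Z² = 31² = 961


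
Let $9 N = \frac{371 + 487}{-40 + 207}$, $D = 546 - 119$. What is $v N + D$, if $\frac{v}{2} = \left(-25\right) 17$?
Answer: $- \frac{29173}{501} \approx -58.23$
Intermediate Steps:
$D = 427$ ($D = 546 - 119 = 427$)
$v = -850$ ($v = 2 \left(\left(-25\right) 17\right) = 2 \left(-425\right) = -850$)
$N = \frac{286}{501}$ ($N = \frac{\left(371 + 487\right) \frac{1}{-40 + 207}}{9} = \frac{858 \cdot \frac{1}{167}}{9} = \frac{1}{9} \cdot \frac{858}{167} = \frac{286}{501} \approx 0.57086$)
$v N + D = \left(-850\right) \frac{286}{501} + 427 = - \frac{243100}{501} + 427 = - \frac{29173}{501}$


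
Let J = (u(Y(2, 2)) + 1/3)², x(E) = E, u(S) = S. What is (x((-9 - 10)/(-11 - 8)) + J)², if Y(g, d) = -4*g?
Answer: 289444/81 ≈ 3573.4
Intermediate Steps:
J = 529/9 (J = (-4*2 + 1/3)² = (-8 + ⅓)² = (-23/3)² = 529/9 ≈ 58.778)
(x((-9 - 10)/(-11 - 8)) + J)² = ((-9 - 10)/(-11 - 8) + 529/9)² = (-19/(-19) + 529/9)² = (-19*(-1/19) + 529/9)² = (1 + 529/9)² = (538/9)² = 289444/81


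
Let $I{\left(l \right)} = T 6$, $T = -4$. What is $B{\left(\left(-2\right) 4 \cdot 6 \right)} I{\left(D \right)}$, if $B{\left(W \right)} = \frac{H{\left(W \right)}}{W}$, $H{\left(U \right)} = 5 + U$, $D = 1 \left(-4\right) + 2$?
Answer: $- \frac{43}{2} \approx -21.5$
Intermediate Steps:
$D = -2$ ($D = -4 + 2 = -2$)
$B{\left(W \right)} = \frac{5 + W}{W}$
$I{\left(l \right)} = -24$ ($I{\left(l \right)} = \left(-4\right) 6 = -24$)
$B{\left(\left(-2\right) 4 \cdot 6 \right)} I{\left(D \right)} = \frac{5 + \left(-2\right) 4 \cdot 6}{\left(-2\right) 4 \cdot 6} \left(-24\right) = \frac{5 - 48}{\left(-8\right) 6} \left(-24\right) = \frac{5 - 48}{-48} \left(-24\right) = \left(- \frac{1}{48}\right) \left(-43\right) \left(-24\right) = \frac{43}{48} \left(-24\right) = - \frac{43}{2}$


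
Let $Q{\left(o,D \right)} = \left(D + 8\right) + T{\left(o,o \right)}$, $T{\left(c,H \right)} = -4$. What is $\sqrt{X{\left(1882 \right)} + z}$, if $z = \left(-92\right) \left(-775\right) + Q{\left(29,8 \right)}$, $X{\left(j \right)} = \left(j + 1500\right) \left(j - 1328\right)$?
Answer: $2 \sqrt{486235} \approx 1394.6$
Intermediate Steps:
$Q{\left(o,D \right)} = 4 + D$ ($Q{\left(o,D \right)} = \left(D + 8\right) - 4 = \left(8 + D\right) - 4 = 4 + D$)
$X{\left(j \right)} = \left(-1328 + j\right) \left(1500 + j\right)$ ($X{\left(j \right)} = \left(1500 + j\right) \left(-1328 + j\right) = \left(-1328 + j\right) \left(1500 + j\right)$)
$z = 71312$ ($z = \left(-92\right) \left(-775\right) + \left(4 + 8\right) = 71300 + 12 = 71312$)
$\sqrt{X{\left(1882 \right)} + z} = \sqrt{\left(-1992000 + 1882^{2} + 172 \cdot 1882\right) + 71312} = \sqrt{\left(-1992000 + 3541924 + 323704\right) + 71312} = \sqrt{1873628 + 71312} = \sqrt{1944940} = 2 \sqrt{486235}$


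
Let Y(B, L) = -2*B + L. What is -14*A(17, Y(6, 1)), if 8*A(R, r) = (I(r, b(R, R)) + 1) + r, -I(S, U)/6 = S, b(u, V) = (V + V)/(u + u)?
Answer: -98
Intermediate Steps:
Y(B, L) = L - 2*B
b(u, V) = V/u (b(u, V) = (2*V)/((2*u)) = (2*V)*(1/(2*u)) = V/u)
I(S, U) = -6*S
A(R, r) = ⅛ - 5*r/8 (A(R, r) = ((-6*r + 1) + r)/8 = ((1 - 6*r) + r)/8 = (1 - 5*r)/8 = ⅛ - 5*r/8)
-14*A(17, Y(6, 1)) = -14*(⅛ - 5*(1 - 2*6)/8) = -14*(⅛ - 5*(1 - 12)/8) = -14*(⅛ - 5/8*(-11)) = -14*(⅛ + 55/8) = -14*7 = -98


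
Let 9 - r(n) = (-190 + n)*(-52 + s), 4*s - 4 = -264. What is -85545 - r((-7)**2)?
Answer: -69057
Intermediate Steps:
s = -65 (s = 1 + (1/4)*(-264) = 1 - 66 = -65)
r(n) = -22221 + 117*n (r(n) = 9 - (-190 + n)*(-52 - 65) = 9 - (-190 + n)*(-117) = 9 - (22230 - 117*n) = 9 + (-22230 + 117*n) = -22221 + 117*n)
-85545 - r((-7)**2) = -85545 - (-22221 + 117*(-7)**2) = -85545 - (-22221 + 117*49) = -85545 - (-22221 + 5733) = -85545 - 1*(-16488) = -85545 + 16488 = -69057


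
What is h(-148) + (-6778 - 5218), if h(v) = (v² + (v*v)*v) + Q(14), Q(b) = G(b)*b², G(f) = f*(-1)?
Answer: -3234628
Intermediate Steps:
G(f) = -f
Q(b) = -b³ (Q(b) = (-b)*b² = -b³)
h(v) = -2744 + v² + v³ (h(v) = (v² + (v*v)*v) - 1*14³ = (v² + v²*v) - 1*2744 = (v² + v³) - 2744 = -2744 + v² + v³)
h(-148) + (-6778 - 5218) = (-2744 + (-148)² + (-148)³) + (-6778 - 5218) = (-2744 + 21904 - 3241792) - 11996 = -3222632 - 11996 = -3234628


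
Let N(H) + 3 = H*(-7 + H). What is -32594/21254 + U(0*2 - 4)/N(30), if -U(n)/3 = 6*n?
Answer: -3476965/2433583 ≈ -1.4287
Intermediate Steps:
U(n) = -18*n
N(H) = -3 + H*(-7 + H)
-32594/21254 + U(0*2 - 4)/N(30) = -32594/21254 + (-18*(0*2 - 4))/(-3 + 30² - 7*30) = -32594*1/21254 + (-18*(0 - 4))/(-3 + 900 - 210) = -16297/10627 - 18*(-4)/687 = -16297/10627 + 72*(1/687) = -16297/10627 + 24/229 = -3476965/2433583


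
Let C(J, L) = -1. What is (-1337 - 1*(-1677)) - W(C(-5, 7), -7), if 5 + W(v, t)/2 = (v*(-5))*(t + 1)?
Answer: 410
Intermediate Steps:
W(v, t) = -10 - 10*v*(1 + t) (W(v, t) = -10 + 2*((v*(-5))*(t + 1)) = -10 + 2*((-5*v)*(1 + t)) = -10 + 2*(-5*v*(1 + t)) = -10 - 10*v*(1 + t))
(-1337 - 1*(-1677)) - W(C(-5, 7), -7) = (-1337 - 1*(-1677)) - (-10 - 10*(-1) - 10*(-7)*(-1)) = (-1337 + 1677) - (-10 + 10 - 70) = 340 - 1*(-70) = 340 + 70 = 410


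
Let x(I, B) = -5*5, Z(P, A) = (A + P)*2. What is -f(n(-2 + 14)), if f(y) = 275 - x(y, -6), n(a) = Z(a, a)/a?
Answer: -300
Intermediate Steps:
Z(P, A) = 2*A + 2*P
n(a) = 4 (n(a) = (2*a + 2*a)/a = (4*a)/a = 4)
x(I, B) = -25
f(y) = 300 (f(y) = 275 - 1*(-25) = 275 + 25 = 300)
-f(n(-2 + 14)) = -1*300 = -300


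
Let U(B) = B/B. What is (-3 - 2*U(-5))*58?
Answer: -290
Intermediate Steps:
U(B) = 1
(-3 - 2*U(-5))*58 = (-3 - 2*1)*58 = (-3 - 2)*58 = -5*58 = -290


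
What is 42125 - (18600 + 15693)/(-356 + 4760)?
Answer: 61828069/1468 ≈ 42117.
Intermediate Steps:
42125 - (18600 + 15693)/(-356 + 4760) = 42125 - 34293/4404 = 42125 - 1*11431/1468 = 42125 - 11431/1468 = 61828069/1468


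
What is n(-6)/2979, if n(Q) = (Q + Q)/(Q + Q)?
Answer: 1/2979 ≈ 0.00033568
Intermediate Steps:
n(Q) = 1 (n(Q) = (2*Q)/((2*Q)) = (2*Q)*(1/(2*Q)) = 1)
n(-6)/2979 = 1/2979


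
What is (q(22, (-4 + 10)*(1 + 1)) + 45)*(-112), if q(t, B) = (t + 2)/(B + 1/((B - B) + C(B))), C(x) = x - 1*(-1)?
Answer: -826224/157 ≈ -5262.6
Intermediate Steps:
C(x) = 1 + x (C(x) = x + 1 = 1 + x)
q(t, B) = (2 + t)/(B + 1/(1 + B)) (q(t, B) = (t + 2)/(B + 1/((B - B) + (1 + B))) = (2 + t)/(B + 1/(0 + (1 + B))) = (2 + t)/(B + 1/(1 + B)))
(q(22, (-4 + 10)*(1 + 1)) + 45)*(-112) = ((1 + (-4 + 10)*(1 + 1))*(2 + 22)/(1 + ((-4 + 10)*(1 + 1))*(1 + (-4 + 10)*(1 + 1))) + 45)*(-112) = ((1 + 6*2)*24/(1 + (6*2)*(1 + 6*2)) + 45)*(-112) = ((1 + 12)*24/(1 + 12*(1 + 12)) + 45)*(-112) = (13*24/(1 + 12*13) + 45)*(-112) = (13*24/(1 + 156) + 45)*(-112) = (13*24/157 + 45)*(-112) = ((1/157)*13*24 + 45)*(-112) = (312/157 + 45)*(-112) = (7377/157)*(-112) = -826224/157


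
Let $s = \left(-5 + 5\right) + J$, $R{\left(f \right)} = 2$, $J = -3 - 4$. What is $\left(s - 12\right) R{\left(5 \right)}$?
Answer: $-38$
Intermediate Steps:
$J = -7$
$s = -7$ ($s = \left(-5 + 5\right) - 7 = 0 - 7 = -7$)
$\left(s - 12\right) R{\left(5 \right)} = \left(-7 - 12\right) 2 = \left(-19\right) 2 = -38$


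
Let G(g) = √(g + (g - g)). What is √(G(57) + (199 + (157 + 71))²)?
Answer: √(182329 + √57) ≈ 427.01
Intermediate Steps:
G(g) = √g (G(g) = √(g + 0) = √g)
√(G(57) + (199 + (157 + 71))²) = √(√57 + (199 + (157 + 71))²) = √(√57 + (199 + 228)²) = √(√57 + 427²) = √(√57 + 182329) = √(182329 + √57)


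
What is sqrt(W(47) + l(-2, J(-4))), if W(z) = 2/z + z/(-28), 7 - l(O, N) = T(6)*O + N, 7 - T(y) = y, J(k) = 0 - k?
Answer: sqrt(1456483)/658 ≈ 1.8341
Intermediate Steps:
J(k) = -k
T(y) = 7 - y
l(O, N) = 7 - N - O (l(O, N) = 7 - ((7 - 1*6)*O + N) = 7 - ((7 - 6)*O + N) = 7 - (1*O + N) = 7 - (O + N) = 7 - (N + O) = 7 + (-N - O) = 7 - N - O)
W(z) = 2/z - z/28 (W(z) = 2/z + z*(-1/28) = 2/z - z/28)
sqrt(W(47) + l(-2, J(-4))) = sqrt((2/47 - 1/28*47) + (7 - (-1)*(-4) - 1*(-2))) = sqrt((2*(1/47) - 47/28) + (7 - 1*4 + 2)) = sqrt((2/47 - 47/28) + (7 - 4 + 2)) = sqrt(-2153/1316 + 5) = sqrt(4427/1316) = sqrt(1456483)/658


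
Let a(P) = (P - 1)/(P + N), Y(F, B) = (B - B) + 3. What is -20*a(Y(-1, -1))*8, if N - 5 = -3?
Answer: -64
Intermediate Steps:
N = 2 (N = 5 - 3 = 2)
Y(F, B) = 3 (Y(F, B) = 0 + 3 = 3)
a(P) = (-1 + P)/(2 + P) (a(P) = (P - 1)/(P + 2) = (-1 + P)/(2 + P))
-20*a(Y(-1, -1))*8 = -20*(-1 + 3)/(2 + 3)*8 = -20*2/5*8 = -4*2*8 = -20*⅖*8 = -8*8 = -64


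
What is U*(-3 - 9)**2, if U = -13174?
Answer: -1897056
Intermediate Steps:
U*(-3 - 9)**2 = -13174*(-3 - 9)**2 = -13174*(-12)**2 = -13174*144 = -1897056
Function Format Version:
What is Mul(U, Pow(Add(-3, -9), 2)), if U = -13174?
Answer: -1897056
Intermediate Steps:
Mul(U, Pow(Add(-3, -9), 2)) = Mul(-13174, Pow(Add(-3, -9), 2)) = Mul(-13174, Pow(-12, 2)) = Mul(-13174, 144) = -1897056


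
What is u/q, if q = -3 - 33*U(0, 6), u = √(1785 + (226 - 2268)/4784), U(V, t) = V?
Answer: -√2552682002/3588 ≈ -14.081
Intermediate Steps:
u = √2552682002/1196 (u = √(1785 - 2042*1/4784) = √(1785 - 1021/2392) = √(4268699/2392) = √2552682002/1196 ≈ 42.244)
q = -3 (q = -3 - 33*0 = -3 + 0 = -3)
u/q = (√2552682002/1196)/(-3) = (√2552682002/1196)*(-⅓) = -√2552682002/3588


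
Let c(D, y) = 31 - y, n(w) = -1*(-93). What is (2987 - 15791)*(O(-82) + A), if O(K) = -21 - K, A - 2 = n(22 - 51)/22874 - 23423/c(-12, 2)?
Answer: 3162486893214/331673 ≈ 9.5350e+6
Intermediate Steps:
n(w) = 93
A = -534448313/663346 (A = 2 + (93/22874 - 23423/(31 - 1*2)) = 2 + (93*(1/22874) - 23423/(31 - 2)) = 2 + (93/22874 - 23423/29) = 2 - 535775005/663346 = -534448313/663346 ≈ -805.69)
(2987 - 15791)*(O(-82) + A) = (2987 - 15791)*((-21 - 1*(-82)) - 534448313/663346) = -12804*((-21 + 82) - 534448313/663346) = -12804*(61 - 534448313/663346) = -12804*(-493984207/663346) = 3162486893214/331673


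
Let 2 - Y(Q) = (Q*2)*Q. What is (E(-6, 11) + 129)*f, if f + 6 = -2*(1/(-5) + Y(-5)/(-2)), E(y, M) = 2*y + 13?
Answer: -6968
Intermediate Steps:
Y(Q) = 2 - 2*Q² (Y(Q) = 2 - Q*2*Q = 2 - 2*Q*Q = 2 - 2*Q²)
E(y, M) = 13 + 2*y
f = -268/5 (f = -6 - 2*(1/(-5) + (2 - 2*(-5)²)/(-2)) = -6 - 2*(1*(-⅕) + (2 - 2*25)*(-½)) = -6 - 2*(-⅕ + (2 - 50)*(-½)) = -6 - 2*(-⅕ - 48*(-½)) = -6 - 2*(-⅕ + 24) = -6 - 2*119/5 = -6 - 238/5 = -268/5 ≈ -53.600)
(E(-6, 11) + 129)*f = ((13 + 2*(-6)) + 129)*(-268/5) = ((13 - 12) + 129)*(-268/5) = (1 + 129)*(-268/5) = 130*(-268/5) = -6968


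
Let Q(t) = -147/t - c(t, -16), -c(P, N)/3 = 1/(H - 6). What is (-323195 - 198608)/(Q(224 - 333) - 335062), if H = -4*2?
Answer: 796271378/511302881 ≈ 1.5573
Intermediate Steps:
H = -8
c(P, N) = 3/14 (c(P, N) = -3/(-8 - 6) = -3/(-14) = -3*(-1/14) = 3/14)
Q(t) = -3/14 - 147/t (Q(t) = -147/t - 1*3/14 = -147/t - 3/14 = -3/14 - 147/t)
(-323195 - 198608)/(Q(224 - 333) - 335062) = (-323195 - 198608)/((-3/14 - 147/(224 - 333)) - 335062) = -521803/((-3/14 - 147/(-109)) - 335062) = -521803/((-3/14 - 147*(-1/109)) - 335062) = -521803/((-3/14 + 147/109) - 335062) = -521803/(1731/1526 - 335062) = -521803/(-511302881/1526) = -521803*(-1526/511302881) = 796271378/511302881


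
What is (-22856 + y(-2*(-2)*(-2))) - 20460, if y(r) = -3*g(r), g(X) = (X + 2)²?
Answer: -43424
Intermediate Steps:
g(X) = (2 + X)²
y(r) = -3*(2 + r)²
(-22856 + y(-2*(-2)*(-2))) - 20460 = (-22856 - 3*(2 - 2*(-2)*(-2))²) - 20460 = (-22856 - 3*(2 + 4*(-2))²) - 20460 = (-22856 - 3*(2 - 8)²) - 20460 = (-22856 - 3*(-6)²) - 20460 = (-22856 - 3*36) - 20460 = (-22856 - 108) - 20460 = -22964 - 20460 = -43424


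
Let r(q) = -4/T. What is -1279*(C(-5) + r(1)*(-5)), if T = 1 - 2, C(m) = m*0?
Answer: 25580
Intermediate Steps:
C(m) = 0
T = -1
r(q) = 4 (r(q) = -4/(-1) = -4*(-1) = 4)
-1279*(C(-5) + r(1)*(-5)) = -1279*(0 + 4*(-5)) = -1279*(0 - 20) = -1279*(-20) = 25580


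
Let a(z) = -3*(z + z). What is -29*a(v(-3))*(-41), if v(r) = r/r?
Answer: -7134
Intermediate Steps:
v(r) = 1
a(z) = -6*z
-29*a(v(-3))*(-41) = -(-174)*(-41) = -29*(-6)*(-41) = 174*(-41) = -7134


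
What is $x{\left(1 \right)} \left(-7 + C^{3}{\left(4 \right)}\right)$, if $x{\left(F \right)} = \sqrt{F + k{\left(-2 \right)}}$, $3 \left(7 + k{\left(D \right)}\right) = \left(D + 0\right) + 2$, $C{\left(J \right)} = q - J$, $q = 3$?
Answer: $- 8 i \sqrt{6} \approx - 19.596 i$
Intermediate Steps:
$C{\left(J \right)} = 3 - J$
$k{\left(D \right)} = - \frac{19}{3} + \frac{D}{3}$ ($k{\left(D \right)} = -7 + \frac{\left(D + 0\right) + 2}{3} = -7 + \frac{D + 2}{3} = -7 + \frac{2 + D}{3} = -7 + \left(\frac{2}{3} + \frac{D}{3}\right) = - \frac{19}{3} + \frac{D}{3}$)
$x{\left(F \right)} = \sqrt{-7 + F}$ ($x{\left(F \right)} = \sqrt{F + \left(- \frac{19}{3} + \frac{1}{3} \left(-2\right)\right)} = \sqrt{F - 7} = \sqrt{-7 + F}$)
$x{\left(1 \right)} \left(-7 + C^{3}{\left(4 \right)}\right) = \sqrt{-7 + 1} \left(-7 + \left(3 - 4\right)^{3}\right) = \sqrt{-6} \left(-7 + \left(3 - 4\right)^{3}\right) = i \sqrt{6} \left(-7 + \left(-1\right)^{3}\right) = i \sqrt{6} \left(-7 - 1\right) = i \sqrt{6} \left(-8\right) = - 8 i \sqrt{6}$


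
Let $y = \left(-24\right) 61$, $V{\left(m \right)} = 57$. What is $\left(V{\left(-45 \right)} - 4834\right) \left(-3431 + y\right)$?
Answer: $23383415$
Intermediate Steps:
$y = -1464$
$\left(V{\left(-45 \right)} - 4834\right) \left(-3431 + y\right) = \left(57 - 4834\right) \left(-3431 - 1464\right) = \left(-4777\right) \left(-4895\right) = 23383415$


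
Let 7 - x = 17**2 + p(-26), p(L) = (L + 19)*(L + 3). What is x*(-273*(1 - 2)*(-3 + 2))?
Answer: 120939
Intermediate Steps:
p(L) = (3 + L)*(19 + L) (p(L) = (19 + L)*(3 + L) = (3 + L)*(19 + L))
x = -443 (x = 7 - (17**2 + (57 + (-26)**2 + 22*(-26))) = 7 - (289 + (57 + 676 - 572)) = 7 - (289 + 161) = 7 - 1*450 = 7 - 450 = -443)
x*(-273*(1 - 2)*(-3 + 2)) = -(-120939)*(1 - 2)*(-3 + 2) = -(-120939)*(-1*(-1)) = -(-120939) = -443*(-273) = 120939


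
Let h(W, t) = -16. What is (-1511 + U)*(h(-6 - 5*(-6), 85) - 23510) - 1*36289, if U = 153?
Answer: 31912019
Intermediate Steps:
(-1511 + U)*(h(-6 - 5*(-6), 85) - 23510) - 1*36289 = (-1511 + 153)*(-16 - 23510) - 1*36289 = -1358*(-23526) - 36289 = 31948308 - 36289 = 31912019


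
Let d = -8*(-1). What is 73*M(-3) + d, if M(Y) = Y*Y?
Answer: 665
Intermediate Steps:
M(Y) = Y²
d = 8
73*M(-3) + d = 73*(-3)² + 8 = 73*9 + 8 = 657 + 8 = 665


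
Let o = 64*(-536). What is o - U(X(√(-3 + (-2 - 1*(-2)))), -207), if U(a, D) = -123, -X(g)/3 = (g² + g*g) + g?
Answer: -34181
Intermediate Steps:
X(g) = -6*g² - 3*g (X(g) = -3*((g² + g*g) + g) = -3*((g² + g²) + g) = -3*(2*g² + g) = -3*(g + 2*g²) = -6*g² - 3*g)
o = -34304
o - U(X(√(-3 + (-2 - 1*(-2)))), -207) = -34304 - 1*(-123) = -34304 + 123 = -34181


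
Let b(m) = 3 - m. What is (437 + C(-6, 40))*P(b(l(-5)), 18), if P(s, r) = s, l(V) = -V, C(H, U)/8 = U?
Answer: -1514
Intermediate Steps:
C(H, U) = 8*U
(437 + C(-6, 40))*P(b(l(-5)), 18) = (437 + 8*40)*(3 - (-1)*(-5)) = (437 + 320)*(3 - 1*5) = 757*(3 - 5) = 757*(-2) = -1514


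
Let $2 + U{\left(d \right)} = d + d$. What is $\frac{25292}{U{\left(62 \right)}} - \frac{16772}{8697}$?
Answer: $\frac{108959170}{530517} \approx 205.38$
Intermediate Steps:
$U{\left(d \right)} = -2 + 2 d$ ($U{\left(d \right)} = -2 + \left(d + d\right) = -2 + 2 d$)
$\frac{25292}{U{\left(62 \right)}} - \frac{16772}{8697} = \frac{25292}{-2 + 2 \cdot 62} - \frac{16772}{8697} = \frac{25292}{-2 + 124} - \frac{16772}{8697} = \frac{25292}{122} - \frac{16772}{8697} = 25292 \cdot \frac{1}{122} - \frac{16772}{8697} = \frac{12646}{61} - \frac{16772}{8697} = \frac{108959170}{530517}$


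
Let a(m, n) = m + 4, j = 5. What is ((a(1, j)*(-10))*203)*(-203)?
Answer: 2060450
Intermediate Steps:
a(m, n) = 4 + m
((a(1, j)*(-10))*203)*(-203) = (((4 + 1)*(-10))*203)*(-203) = ((5*(-10))*203)*(-203) = -50*203*(-203) = -10150*(-203) = 2060450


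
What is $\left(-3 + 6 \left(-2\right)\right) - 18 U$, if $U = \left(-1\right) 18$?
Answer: $309$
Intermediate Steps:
$U = -18$
$\left(-3 + 6 \left(-2\right)\right) - 18 U = \left(-3 + 6 \left(-2\right)\right) - -324 = \left(-3 - 12\right) + 324 = -15 + 324 = 309$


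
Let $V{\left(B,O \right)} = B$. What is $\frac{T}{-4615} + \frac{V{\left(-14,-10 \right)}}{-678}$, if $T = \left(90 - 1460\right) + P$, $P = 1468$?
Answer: $- \frac{917}{1564485} \approx -0.00058614$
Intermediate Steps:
$T = 98$ ($T = \left(90 - 1460\right) + 1468 = -1370 + 1468 = 98$)
$\frac{T}{-4615} + \frac{V{\left(-14,-10 \right)}}{-678} = \frac{98}{-4615} - \frac{14}{-678} = 98 \left(- \frac{1}{4615}\right) - - \frac{7}{339} = - \frac{98}{4615} + \frac{7}{339} = - \frac{917}{1564485}$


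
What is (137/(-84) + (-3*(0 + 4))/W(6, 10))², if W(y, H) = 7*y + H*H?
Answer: 104673361/35569296 ≈ 2.9428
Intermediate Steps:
W(y, H) = H² + 7*y (W(y, H) = 7*y + H² = H² + 7*y)
(137/(-84) + (-3*(0 + 4))/W(6, 10))² = (137/(-84) + (-3*(0 + 4))/(10² + 7*6))² = (137*(-1/84) + (-3*4)/(100 + 42))² = (-137/84 - 12/142)² = (-137/84 - 12*1/142)² = (-137/84 - 6/71)² = (-10231/5964)² = 104673361/35569296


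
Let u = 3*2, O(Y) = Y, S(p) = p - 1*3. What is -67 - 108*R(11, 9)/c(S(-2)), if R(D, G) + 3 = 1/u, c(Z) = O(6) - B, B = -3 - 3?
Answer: -83/2 ≈ -41.500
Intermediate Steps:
S(p) = -3 + p (S(p) = p - 3 = -3 + p)
u = 6
B = -6
c(Z) = 12 (c(Z) = 6 - 1*(-6) = 6 + 6 = 12)
R(D, G) = -17/6 (R(D, G) = -3 + 1/6 = -3 + ⅙ = -17/6)
-67 - 108*R(11, 9)/c(S(-2)) = -67 - (-306)/12 = -67 - 108*(-17/72) = -67 + 51/2 = -83/2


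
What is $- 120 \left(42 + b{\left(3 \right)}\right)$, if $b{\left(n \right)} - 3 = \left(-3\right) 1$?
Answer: $-5040$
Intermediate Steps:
$b{\left(n \right)} = 0$ ($b{\left(n \right)} = 3 - 3 = 0$)
$- 120 \left(42 + b{\left(3 \right)}\right) = - 120 \left(42 + 0\right) = \left(-120\right) 42 = -5040$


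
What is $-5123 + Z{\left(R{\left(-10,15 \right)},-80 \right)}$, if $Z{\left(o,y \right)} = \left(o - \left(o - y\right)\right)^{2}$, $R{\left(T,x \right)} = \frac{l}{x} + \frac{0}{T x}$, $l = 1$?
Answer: $1277$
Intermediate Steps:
$R{\left(T,x \right)} = \frac{1}{x}$ ($R{\left(T,x \right)} = 1 \frac{1}{x} + \frac{0}{T x} = \frac{1}{x} + 0 \frac{1}{T x} = \frac{1}{x} + 0 = \frac{1}{x}$)
$Z{\left(o,y \right)} = y^{2}$
$-5123 + Z{\left(R{\left(-10,15 \right)},-80 \right)} = -5123 + \left(-80\right)^{2} = -5123 + 6400 = 1277$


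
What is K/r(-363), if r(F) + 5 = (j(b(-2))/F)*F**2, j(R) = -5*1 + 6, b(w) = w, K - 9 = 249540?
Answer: -249549/368 ≈ -678.12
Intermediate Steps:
K = 249549 (K = 9 + 249540 = 249549)
j(R) = 1 (j(R) = -5 + 6 = 1)
r(F) = -5 + F (r(F) = -5 + (1/F)*F**2 = -5 + F**2/F = -5 + F)
K/r(-363) = 249549/(-5 - 363) = 249549/(-368) = 249549*(-1/368) = -249549/368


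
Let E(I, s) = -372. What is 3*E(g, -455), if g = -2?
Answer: -1116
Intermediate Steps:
3*E(g, -455) = 3*(-372) = -1116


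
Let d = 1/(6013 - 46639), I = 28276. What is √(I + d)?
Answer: 5*√207416634334/13542 ≈ 168.15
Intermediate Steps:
d = -1/40626 (d = 1/(-40626) = -1/40626 ≈ -2.4615e-5)
√(I + d) = √(28276 - 1/40626) = √(1148740775/40626) = 5*√207416634334/13542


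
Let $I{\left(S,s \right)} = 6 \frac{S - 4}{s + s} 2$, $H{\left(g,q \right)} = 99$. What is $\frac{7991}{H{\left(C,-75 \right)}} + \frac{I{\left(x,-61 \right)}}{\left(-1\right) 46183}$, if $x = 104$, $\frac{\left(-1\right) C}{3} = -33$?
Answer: $\frac{22512008933}{278899137} \approx 80.717$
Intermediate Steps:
$C = 99$ ($C = \left(-3\right) \left(-33\right) = 99$)
$I{\left(S,s \right)} = \frac{6 \left(-4 + S\right)}{s}$ ($I{\left(S,s \right)} = 6 \frac{-4 + S}{2 s} 2 = \frac{3 \left(-4 + S\right)}{s} 2 = \frac{6 \left(-4 + S\right)}{s}$)
$\frac{7991}{H{\left(C,-75 \right)}} + \frac{I{\left(x,-61 \right)}}{\left(-1\right) 46183} = \frac{7991}{99} + \frac{6 \frac{1}{-61} \left(-4 + 104\right)}{\left(-1\right) 46183} = 7991 \cdot \frac{1}{99} + \frac{6 \left(- \frac{1}{61}\right) 100}{-46183} = \frac{7991}{99} - - \frac{600}{2817163} = \frac{7991}{99} + \frac{600}{2817163} = \frac{22512008933}{278899137}$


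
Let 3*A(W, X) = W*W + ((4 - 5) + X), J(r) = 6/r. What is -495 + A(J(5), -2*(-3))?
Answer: -36964/75 ≈ -492.85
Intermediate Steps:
A(W, X) = -1/3 + X/3 + W**2/3 (A(W, X) = (W*W + ((4 - 5) + X))/3 = (W**2 + (-1 + X))/3 = (-1 + X + W**2)/3 = -1/3 + X/3 + W**2/3)
-495 + A(J(5), -2*(-3)) = -495 + (-1/3 + (-2*(-3))/3 + (6/5)**2/3) = -495 + (-1/3 + (1/3)*6 + (6*(1/5))**2/3) = -495 + (-1/3 + 2 + (6/5)**2/3) = -495 + (-1/3 + 2 + (1/3)*(36/25)) = -495 + (-1/3 + 2 + 12/25) = -495 + 161/75 = -36964/75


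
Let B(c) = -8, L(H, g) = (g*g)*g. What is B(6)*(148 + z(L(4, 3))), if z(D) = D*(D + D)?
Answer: -12848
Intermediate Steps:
L(H, g) = g³ (L(H, g) = g²*g = g³)
z(D) = 2*D² (z(D) = D*(2*D) = 2*D²)
B(6)*(148 + z(L(4, 3))) = -8*(148 + 2*(3³)²) = -8*(148 + 2*27²) = -8*(148 + 2*729) = -8*(148 + 1458) = -8*1606 = -12848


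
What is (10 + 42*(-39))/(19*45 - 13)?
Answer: -814/421 ≈ -1.9335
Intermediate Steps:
(10 + 42*(-39))/(19*45 - 13) = (10 - 1638)/(855 - 13) = -1628/842 = -1628*1/842 = -814/421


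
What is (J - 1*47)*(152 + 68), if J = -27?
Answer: -16280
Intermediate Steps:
(J - 1*47)*(152 + 68) = (-27 - 1*47)*(152 + 68) = (-27 - 47)*220 = -74*220 = -16280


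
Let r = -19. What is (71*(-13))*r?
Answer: 17537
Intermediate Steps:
(71*(-13))*r = (71*(-13))*(-19) = -923*(-19) = 17537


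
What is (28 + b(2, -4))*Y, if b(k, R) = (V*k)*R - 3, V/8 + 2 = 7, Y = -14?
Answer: 4130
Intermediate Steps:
V = 40 (V = -16 + 8*7 = -16 + 56 = 40)
b(k, R) = -3 + 40*R*k (b(k, R) = (40*k)*R - 3 = 40*R*k - 3 = -3 + 40*R*k)
(28 + b(2, -4))*Y = (28 + (-3 + 40*(-4)*2))*(-14) = (28 + (-3 - 320))*(-14) = (28 - 323)*(-14) = -295*(-14) = 4130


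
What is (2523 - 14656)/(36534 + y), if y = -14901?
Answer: -12133/21633 ≈ -0.56086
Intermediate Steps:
(2523 - 14656)/(36534 + y) = (2523 - 14656)/(36534 - 14901) = -12133/21633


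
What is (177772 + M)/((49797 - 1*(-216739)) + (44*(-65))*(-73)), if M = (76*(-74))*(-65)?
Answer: 135833/118829 ≈ 1.1431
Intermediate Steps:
M = 365560 (M = -5624*(-65) = 365560)
(177772 + M)/((49797 - 1*(-216739)) + (44*(-65))*(-73)) = (177772 + 365560)/((49797 - 1*(-216739)) + (44*(-65))*(-73)) = 543332/((49797 + 216739) - 2860*(-73)) = 543332/(266536 + 208780) = 543332/475316 = 543332*(1/475316) = 135833/118829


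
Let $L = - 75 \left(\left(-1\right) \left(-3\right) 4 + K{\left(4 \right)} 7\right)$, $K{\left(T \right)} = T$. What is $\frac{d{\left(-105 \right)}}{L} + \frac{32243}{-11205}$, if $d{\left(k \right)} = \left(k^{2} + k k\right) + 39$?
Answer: $- \frac{22949083}{2241000} \approx -10.241$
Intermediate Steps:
$d{\left(k \right)} = 39 + 2 k^{2}$ ($d{\left(k \right)} = \left(k^{2} + k^{2}\right) + 39 = 2 k^{2} + 39 = 39 + 2 k^{2}$)
$L = -3000$ ($L = - 75 \left(\left(-1\right) \left(-3\right) 4 + 4 \cdot 7\right) = - 75 \left(3 \cdot 4 + 28\right) = - 75 \left(12 + 28\right) = \left(-75\right) 40 = -3000$)
$\frac{d{\left(-105 \right)}}{L} + \frac{32243}{-11205} = \frac{39 + 2 \left(-105\right)^{2}}{-3000} + \frac{32243}{-11205} = \left(39 + 2 \cdot 11025\right) \left(- \frac{1}{3000}\right) + 32243 \left(- \frac{1}{11205}\right) = \left(39 + 22050\right) \left(- \frac{1}{3000}\right) - \frac{32243}{11205} = 22089 \left(- \frac{1}{3000}\right) - \frac{32243}{11205} = - \frac{7363}{1000} - \frac{32243}{11205} = - \frac{22949083}{2241000}$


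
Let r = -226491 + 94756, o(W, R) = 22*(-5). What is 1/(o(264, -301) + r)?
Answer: -1/131845 ≈ -7.5847e-6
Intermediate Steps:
o(W, R) = -110
r = -131735
1/(o(264, -301) + r) = 1/(-110 - 131735) = 1/(-131845) = -1/131845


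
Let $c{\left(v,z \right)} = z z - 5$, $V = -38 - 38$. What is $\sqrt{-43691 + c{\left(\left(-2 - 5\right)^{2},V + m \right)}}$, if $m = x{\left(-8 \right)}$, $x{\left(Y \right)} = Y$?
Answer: $4 i \sqrt{2290} \approx 191.42 i$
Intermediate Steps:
$m = -8$
$V = -76$ ($V = -38 - 38 = -76$)
$c{\left(v,z \right)} = -5 + z^{2}$ ($c{\left(v,z \right)} = z^{2} - 5 = -5 + z^{2}$)
$\sqrt{-43691 + c{\left(\left(-2 - 5\right)^{2},V + m \right)}} = \sqrt{-43691 - \left(5 - \left(-76 - 8\right)^{2}\right)} = \sqrt{-43691 - \left(5 - \left(-84\right)^{2}\right)} = \sqrt{-43691 + \left(-5 + 7056\right)} = \sqrt{-43691 + 7051} = \sqrt{-36640} = 4 i \sqrt{2290}$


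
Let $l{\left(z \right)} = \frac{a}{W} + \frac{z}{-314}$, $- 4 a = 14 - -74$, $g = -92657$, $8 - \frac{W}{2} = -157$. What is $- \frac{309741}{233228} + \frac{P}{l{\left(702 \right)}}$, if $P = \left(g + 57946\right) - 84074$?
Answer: $\frac{32620606138599}{632281108} \approx 51592.0$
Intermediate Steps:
$W = 330$ ($W = 16 - -314 = 16 + 314 = 330$)
$a = -22$ ($a = - \frac{14 - -74}{4} = - \frac{14 + 74}{4} = \left(- \frac{1}{4}\right) 88 = -22$)
$P = -118785$ ($P = \left(-92657 + 57946\right) - 84074 = -34711 - 84074 = -118785$)
$l{\left(z \right)} = - \frac{1}{15} - \frac{z}{314}$ ($l{\left(z \right)} = - \frac{22}{330} + \frac{z}{-314} = \left(-22\right) \frac{1}{330} + z \left(- \frac{1}{314}\right) = - \frac{1}{15} - \frac{z}{314}$)
$- \frac{309741}{233228} + \frac{P}{l{\left(702 \right)}} = - \frac{309741}{233228} - \frac{118785}{- \frac{1}{15} - \frac{351}{157}} = \left(-309741\right) \frac{1}{233228} - \frac{118785}{- \frac{1}{15} - \frac{351}{157}} = - \frac{309741}{233228} - \frac{118785}{- \frac{5422}{2355}} = - \frac{309741}{233228} - - \frac{279738675}{5422} = - \frac{309741}{233228} + \frac{279738675}{5422} = \frac{32620606138599}{632281108}$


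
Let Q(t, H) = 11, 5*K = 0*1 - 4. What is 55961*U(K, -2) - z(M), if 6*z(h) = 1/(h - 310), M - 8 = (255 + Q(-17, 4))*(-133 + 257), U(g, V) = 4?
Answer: 43894017647/196092 ≈ 2.2384e+5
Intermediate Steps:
K = -⅘ (K = (0*1 - 4)/5 = (0 - 4)/5 = (⅕)*(-4) = -⅘ ≈ -0.80000)
M = 32992 (M = 8 + (255 + 11)*(-133 + 257) = 8 + 266*124 = 8 + 32984 = 32992)
z(h) = 1/(6*(-310 + h)) (z(h) = 1/(6*(h - 310)) = 1/(6*(-310 + h)))
55961*U(K, -2) - z(M) = 55961*4 - 1/(6*(-310 + 32992)) = 223844 - 1/(6*32682) = 223844 - 1*1/196092 = 223844 - 1/196092 = 43894017647/196092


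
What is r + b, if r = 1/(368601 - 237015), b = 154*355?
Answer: 7193806621/131586 ≈ 54670.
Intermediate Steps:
b = 54670
r = 1/131586 ≈ 7.5996e-6
r + b = 1/131586 + 54670 = 7193806621/131586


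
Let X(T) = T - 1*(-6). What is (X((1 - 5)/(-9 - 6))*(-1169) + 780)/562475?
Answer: -98186/8437125 ≈ -0.011637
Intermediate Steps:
X(T) = 6 + T (X(T) = T + 6 = 6 + T)
(X((1 - 5)/(-9 - 6))*(-1169) + 780)/562475 = ((6 + (1 - 5)/(-9 - 6))*(-1169) + 780)/562475 = ((6 - 4/(-15))*(-1169) + 780)*(1/562475) = ((6 - 4*(-1/15))*(-1169) + 780)*(1/562475) = ((6 + 4/15)*(-1169) + 780)*(1/562475) = ((94/15)*(-1169) + 780)*(1/562475) = (-109886/15 + 780)*(1/562475) = -98186/15*1/562475 = -98186/8437125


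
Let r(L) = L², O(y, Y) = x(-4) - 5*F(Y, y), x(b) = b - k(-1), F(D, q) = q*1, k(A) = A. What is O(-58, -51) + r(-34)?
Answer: 1443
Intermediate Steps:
F(D, q) = q
x(b) = 1 + b (x(b) = b - 1*(-1) = b + 1 = 1 + b)
O(y, Y) = -3 - 5*y (O(y, Y) = (1 - 4) - 5*y = -3 - 5*y)
O(-58, -51) + r(-34) = (-3 - 5*(-58)) + (-34)² = (-3 + 290) + 1156 = 287 + 1156 = 1443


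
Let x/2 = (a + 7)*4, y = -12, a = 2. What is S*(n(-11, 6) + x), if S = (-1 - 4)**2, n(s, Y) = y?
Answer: 1500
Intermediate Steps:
n(s, Y) = -12
S = 25 (S = (-5)**2 = 25)
x = 72 (x = 2*((2 + 7)*4) = 2*(9*4) = 2*36 = 72)
S*(n(-11, 6) + x) = 25*(-12 + 72) = 25*60 = 1500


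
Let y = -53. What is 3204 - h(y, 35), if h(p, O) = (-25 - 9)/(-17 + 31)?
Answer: 22445/7 ≈ 3206.4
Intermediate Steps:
h(p, O) = -17/7 (h(p, O) = -34/14 = -34*1/14 = -17/7)
3204 - h(y, 35) = 3204 - 1*(-17/7) = 3204 + 17/7 = 22445/7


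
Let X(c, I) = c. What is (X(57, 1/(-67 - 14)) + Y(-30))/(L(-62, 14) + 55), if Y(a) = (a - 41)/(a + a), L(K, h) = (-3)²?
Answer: 3491/3840 ≈ 0.90911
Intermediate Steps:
L(K, h) = 9
Y(a) = (-41 + a)/(2*a) (Y(a) = (-41 + a)/((2*a)) = (-41 + a)*(1/(2*a)) = (-41 + a)/(2*a))
(X(57, 1/(-67 - 14)) + Y(-30))/(L(-62, 14) + 55) = (57 + (½)*(-41 - 30)/(-30))/(9 + 55) = (57 + (½)*(-1/30)*(-71))/64 = (57 + 71/60)*(1/64) = (3491/60)*(1/64) = 3491/3840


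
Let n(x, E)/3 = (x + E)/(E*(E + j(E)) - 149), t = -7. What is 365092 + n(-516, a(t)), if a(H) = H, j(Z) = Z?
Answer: 6207087/17 ≈ 3.6512e+5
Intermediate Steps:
n(x, E) = 3*(E + x)/(-149 + 2*E²) (n(x, E) = 3*((x + E)/(E*(E + E) - 149)) = 3*((E + x)/(E*(2*E) - 149)) = 3*((E + x)/(2*E² - 149)) = 3*((E + x)/(-149 + 2*E²)) = 3*(E + x)/(-149 + 2*E²))
365092 + n(-516, a(t)) = 365092 + 3*(-7 - 516)/(-149 + 2*(-7)²) = 365092 + 3*(-523)/(-149 + 2*49) = 365092 + 3*(-523)/(-149 + 98) = 365092 + 3*(-523)/(-51) = 365092 + 3*(-1/51)*(-523) = 365092 + 523/17 = 6207087/17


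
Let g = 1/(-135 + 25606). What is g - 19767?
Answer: -503485256/25471 ≈ -19767.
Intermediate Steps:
g = 1/25471 ≈ 3.9260e-5
g - 19767 = 1/25471 - 19767 = -503485256/25471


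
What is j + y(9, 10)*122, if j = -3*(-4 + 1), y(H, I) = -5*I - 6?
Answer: -6823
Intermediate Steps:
y(H, I) = -6 - 5*I
j = 9 (j = -3*(-3) = 9)
j + y(9, 10)*122 = 9 + (-6 - 5*10)*122 = 9 + (-6 - 50)*122 = 9 - 56*122 = 9 - 6832 = -6823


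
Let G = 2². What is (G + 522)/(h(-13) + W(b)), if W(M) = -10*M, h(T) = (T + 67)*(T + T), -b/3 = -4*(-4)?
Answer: -263/462 ≈ -0.56926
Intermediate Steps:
b = -48 (b = -(-12)*1*(-4) = -(-12)*(-4) = -3*16 = -48)
h(T) = 2*T*(67 + T) (h(T) = (67 + T)*(2*T) = 2*T*(67 + T))
G = 4
(G + 522)/(h(-13) + W(b)) = (4 + 522)/(2*(-13)*(67 - 13) - 10*(-48)) = 526/(2*(-13)*54 + 480) = 526/(-1404 + 480) = 526/(-924) = 526*(-1/924) = -263/462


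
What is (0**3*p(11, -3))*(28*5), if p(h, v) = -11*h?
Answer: 0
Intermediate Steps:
(0**3*p(11, -3))*(28*5) = (0**3*(-11*11))*(28*5) = (0*(-121))*140 = 0*140 = 0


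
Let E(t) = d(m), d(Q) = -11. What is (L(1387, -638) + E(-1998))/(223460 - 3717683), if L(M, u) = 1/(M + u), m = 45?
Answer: 2746/872391009 ≈ 3.1477e-6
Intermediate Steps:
E(t) = -11
(L(1387, -638) + E(-1998))/(223460 - 3717683) = (1/(1387 - 638) - 11)/(223460 - 3717683) = (1/749 - 11)/(-3494223) = (1/749 - 11)*(-1/3494223) = -8238/749*(-1/3494223) = 2746/872391009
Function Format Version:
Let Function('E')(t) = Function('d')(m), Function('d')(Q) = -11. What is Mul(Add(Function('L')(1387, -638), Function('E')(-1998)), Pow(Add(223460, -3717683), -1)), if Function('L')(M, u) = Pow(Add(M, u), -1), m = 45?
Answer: Rational(2746, 872391009) ≈ 3.1477e-6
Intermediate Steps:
Function('E')(t) = -11
Mul(Add(Function('L')(1387, -638), Function('E')(-1998)), Pow(Add(223460, -3717683), -1)) = Mul(Add(Pow(Add(1387, -638), -1), -11), Pow(Add(223460, -3717683), -1)) = Mul(Add(Pow(749, -1), -11), Pow(-3494223, -1)) = Mul(Add(Rational(1, 749), -11), Rational(-1, 3494223)) = Mul(Rational(-8238, 749), Rational(-1, 3494223)) = Rational(2746, 872391009)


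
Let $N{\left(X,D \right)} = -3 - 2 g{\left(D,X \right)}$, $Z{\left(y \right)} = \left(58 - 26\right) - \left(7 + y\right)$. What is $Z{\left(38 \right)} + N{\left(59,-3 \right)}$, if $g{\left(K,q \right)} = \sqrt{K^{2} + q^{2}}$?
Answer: $-16 - 2 \sqrt{3490} \approx -134.15$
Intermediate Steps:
$Z{\left(y \right)} = 25 - y$ ($Z{\left(y \right)} = 32 - \left(7 + y\right) = 25 - y$)
$N{\left(X,D \right)} = -3 - 2 \sqrt{D^{2} + X^{2}}$
$Z{\left(38 \right)} + N{\left(59,-3 \right)} = \left(25 - 38\right) - \left(3 + 2 \sqrt{\left(-3\right)^{2} + 59^{2}}\right) = \left(25 - 38\right) - \left(3 + 2 \sqrt{9 + 3481}\right) = -13 - \left(3 + 2 \sqrt{3490}\right) = -16 - 2 \sqrt{3490}$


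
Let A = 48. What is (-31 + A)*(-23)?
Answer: -391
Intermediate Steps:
(-31 + A)*(-23) = (-31 + 48)*(-23) = 17*(-23) = -391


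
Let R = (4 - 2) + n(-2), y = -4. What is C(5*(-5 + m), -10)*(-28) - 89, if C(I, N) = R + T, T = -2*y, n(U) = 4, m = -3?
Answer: -481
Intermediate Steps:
T = 8 (T = -2*(-4) = 8)
R = 6 (R = (4 - 2) + 4 = 2 + 4 = 6)
C(I, N) = 14 (C(I, N) = 6 + 8 = 14)
C(5*(-5 + m), -10)*(-28) - 89 = 14*(-28) - 89 = -392 - 89 = -481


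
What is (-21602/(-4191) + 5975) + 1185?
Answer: 30029162/4191 ≈ 7165.2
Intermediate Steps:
(-21602/(-4191) + 5975) + 1185 = (-21602*(-1/4191) + 5975) + 1185 = (21602/4191 + 5975) + 1185 = 25062827/4191 + 1185 = 30029162/4191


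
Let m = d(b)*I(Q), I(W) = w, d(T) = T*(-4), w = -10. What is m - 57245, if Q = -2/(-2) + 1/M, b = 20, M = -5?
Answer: -56445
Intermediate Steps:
d(T) = -4*T
Q = ⅘ (Q = -2/(-2) + 1/(-5) = -2*(-½) + 1*(-⅕) = 1 - ⅕ = ⅘ ≈ 0.80000)
I(W) = -10
m = 800 (m = -4*20*(-10) = -80*(-10) = 800)
m - 57245 = 800 - 57245 = -56445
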